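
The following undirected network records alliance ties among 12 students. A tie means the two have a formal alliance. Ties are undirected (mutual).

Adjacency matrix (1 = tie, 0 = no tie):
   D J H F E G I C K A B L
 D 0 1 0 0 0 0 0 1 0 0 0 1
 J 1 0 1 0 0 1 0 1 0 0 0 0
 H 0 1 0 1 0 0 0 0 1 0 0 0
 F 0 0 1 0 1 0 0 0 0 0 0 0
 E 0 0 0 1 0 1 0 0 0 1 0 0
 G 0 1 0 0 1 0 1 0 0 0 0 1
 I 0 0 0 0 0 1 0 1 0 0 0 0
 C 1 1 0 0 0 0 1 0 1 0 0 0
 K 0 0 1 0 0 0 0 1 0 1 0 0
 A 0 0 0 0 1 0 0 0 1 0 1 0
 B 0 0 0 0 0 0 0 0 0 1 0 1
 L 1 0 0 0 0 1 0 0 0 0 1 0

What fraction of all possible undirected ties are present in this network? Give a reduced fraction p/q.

There are 18 edges and 12 nodes, so the maximum possible is C(12,2) = 66.
Density = 18/66 = 3/11.

3/11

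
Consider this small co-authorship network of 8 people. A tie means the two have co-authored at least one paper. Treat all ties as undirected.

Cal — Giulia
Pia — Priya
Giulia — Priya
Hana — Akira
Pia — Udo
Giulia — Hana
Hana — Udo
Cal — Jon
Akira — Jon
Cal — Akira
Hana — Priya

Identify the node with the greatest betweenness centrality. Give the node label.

Hana

Unnormalized betweenness of each node: Akira:25/6, Cal:7/3, Giulia:23/6, Hana:49/6, Jon:0, Pia:1/2, Priya:11/3, Udo:4/3.
Hana has the largest value, 49/6, making it the main broker — the node through which the most shortest paths run.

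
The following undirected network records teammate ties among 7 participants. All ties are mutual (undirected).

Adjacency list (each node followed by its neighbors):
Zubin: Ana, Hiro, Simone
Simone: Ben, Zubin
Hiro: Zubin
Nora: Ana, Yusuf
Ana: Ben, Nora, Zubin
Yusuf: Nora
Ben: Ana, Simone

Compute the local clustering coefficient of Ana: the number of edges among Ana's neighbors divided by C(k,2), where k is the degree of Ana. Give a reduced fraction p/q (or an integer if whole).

Ana's neighbors: Ben, Nora, and Zubin (k = 3).
Possible neighbor pairs: C(3,2) = 3. Edges among them: none → e = 0.
Clustering(Ana) = 0/3 = 0.

0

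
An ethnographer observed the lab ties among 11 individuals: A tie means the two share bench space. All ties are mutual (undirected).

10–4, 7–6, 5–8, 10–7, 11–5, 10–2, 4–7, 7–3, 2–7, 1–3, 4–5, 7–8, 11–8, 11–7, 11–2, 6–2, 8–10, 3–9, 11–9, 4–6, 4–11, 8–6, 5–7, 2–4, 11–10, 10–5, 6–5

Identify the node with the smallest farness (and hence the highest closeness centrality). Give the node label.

Farness (sum of distances to all others) for each node — 1:26, 2:16, 3:17, 4:15, 5:15, 6:17, 7:12, 8:16, 9:19, 10:15, 11:14.
The smallest farness is 12, for 7, so 7 has the highest closeness.

7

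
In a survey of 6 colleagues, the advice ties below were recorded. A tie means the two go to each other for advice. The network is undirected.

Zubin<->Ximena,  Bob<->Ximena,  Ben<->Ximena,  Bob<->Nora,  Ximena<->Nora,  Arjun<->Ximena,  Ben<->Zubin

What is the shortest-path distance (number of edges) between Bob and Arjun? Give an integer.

One shortest route is Bob – Ximena – Arjun, which uses 2 edges, and Bob and Arjun are not directly tied, so nothing shorter exists. So d(Bob,Arjun) = 2.

2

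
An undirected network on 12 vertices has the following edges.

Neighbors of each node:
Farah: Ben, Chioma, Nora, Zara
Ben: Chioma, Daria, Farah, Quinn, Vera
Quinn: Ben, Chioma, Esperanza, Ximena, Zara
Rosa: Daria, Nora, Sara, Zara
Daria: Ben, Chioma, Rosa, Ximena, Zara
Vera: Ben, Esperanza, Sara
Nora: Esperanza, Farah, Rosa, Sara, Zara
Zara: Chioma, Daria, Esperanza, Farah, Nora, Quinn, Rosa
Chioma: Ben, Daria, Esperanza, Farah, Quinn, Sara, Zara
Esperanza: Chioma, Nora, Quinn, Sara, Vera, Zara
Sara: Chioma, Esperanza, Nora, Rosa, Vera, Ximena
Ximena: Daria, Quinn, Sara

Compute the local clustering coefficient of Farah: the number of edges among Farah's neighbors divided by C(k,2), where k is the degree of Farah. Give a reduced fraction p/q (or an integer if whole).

1/2

Farah's neighbors: Ben, Chioma, Nora, and Zara (k = 4).
Possible neighbor pairs: C(4,2) = 6. Edges among them: Ben–Chioma, Chioma–Zara, Nora–Zara → e = 3.
Clustering(Farah) = 3/6 = 1/2.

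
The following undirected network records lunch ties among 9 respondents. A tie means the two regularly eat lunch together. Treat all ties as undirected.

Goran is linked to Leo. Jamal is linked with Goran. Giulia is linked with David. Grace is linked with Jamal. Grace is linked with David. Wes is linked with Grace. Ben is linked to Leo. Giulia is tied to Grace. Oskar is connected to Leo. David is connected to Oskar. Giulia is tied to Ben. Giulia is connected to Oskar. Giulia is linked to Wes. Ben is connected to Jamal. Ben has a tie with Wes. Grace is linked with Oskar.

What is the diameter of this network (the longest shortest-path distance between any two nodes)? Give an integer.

Eccentricity of each node (its greatest distance to any other): Ben:2, David:3, Giulia:3, Goran:3, Grace:2, Jamal:2, Leo:2, Oskar:2, Wes:3.
The maximum eccentricity is 3, realized for instance by the pair Wes–Goran via Wes – Ben – Jamal – Goran. So the diameter is 3.

3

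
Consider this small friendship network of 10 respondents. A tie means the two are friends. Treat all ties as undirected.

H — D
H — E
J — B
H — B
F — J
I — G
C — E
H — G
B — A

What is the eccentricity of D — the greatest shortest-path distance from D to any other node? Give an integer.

4

Distances from D: A:3, B:2, C:3, E:2, F:4, G:2, H:1, I:3, J:3.
The largest is 4 (to F), so the eccentricity of D is 4.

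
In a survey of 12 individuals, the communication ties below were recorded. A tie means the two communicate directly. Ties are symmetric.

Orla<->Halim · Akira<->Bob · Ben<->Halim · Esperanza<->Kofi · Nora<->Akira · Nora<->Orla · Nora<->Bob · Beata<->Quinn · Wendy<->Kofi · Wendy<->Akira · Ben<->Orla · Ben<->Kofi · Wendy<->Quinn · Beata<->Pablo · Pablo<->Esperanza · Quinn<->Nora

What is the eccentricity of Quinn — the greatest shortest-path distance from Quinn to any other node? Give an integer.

3

Distances from Quinn: Akira:2, Beata:1, Ben:3, Bob:2, Esperanza:3, Halim:3, Kofi:2, Nora:1, Orla:2, Pablo:2, Wendy:1.
The largest is 3 (to Ben, Esperanza, and Halim), so the eccentricity of Quinn is 3.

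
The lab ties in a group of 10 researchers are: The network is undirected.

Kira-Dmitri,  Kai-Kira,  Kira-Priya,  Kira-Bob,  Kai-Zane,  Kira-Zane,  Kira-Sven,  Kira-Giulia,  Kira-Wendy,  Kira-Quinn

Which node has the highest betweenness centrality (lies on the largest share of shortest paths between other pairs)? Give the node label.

Kira

Unnormalized betweenness of each node: Bob:0, Dmitri:0, Giulia:0, Kai:0, Kira:35, Priya:0, Quinn:0, Sven:0, Wendy:0, Zane:0.
Kira has the largest value, 35, making it the main broker — the node through which the most shortest paths run.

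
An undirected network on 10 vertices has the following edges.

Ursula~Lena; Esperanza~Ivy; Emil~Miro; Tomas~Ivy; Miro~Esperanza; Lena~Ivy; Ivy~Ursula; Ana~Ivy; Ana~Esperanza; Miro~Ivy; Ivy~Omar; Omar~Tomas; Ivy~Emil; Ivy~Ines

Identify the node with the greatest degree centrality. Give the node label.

Degrees — Ana:2, Emil:2, Esperanza:3, Ines:1, Ivy:9, Lena:2, Miro:3, Omar:2, Tomas:2, Ursula:2.
The maximum is 9, attained only by Ivy.

Ivy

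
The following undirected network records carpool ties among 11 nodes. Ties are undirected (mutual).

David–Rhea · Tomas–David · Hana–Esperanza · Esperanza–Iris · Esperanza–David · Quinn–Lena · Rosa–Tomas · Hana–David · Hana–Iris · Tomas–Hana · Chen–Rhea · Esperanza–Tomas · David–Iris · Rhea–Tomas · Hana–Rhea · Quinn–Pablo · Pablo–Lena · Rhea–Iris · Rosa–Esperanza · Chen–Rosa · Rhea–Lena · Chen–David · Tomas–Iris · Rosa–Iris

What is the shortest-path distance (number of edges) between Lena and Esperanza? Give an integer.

One shortest route is Lena – Rhea – Tomas – Esperanza, which uses 3 edges, and at distance 2 from Lena we only reach {Chen, David, Hana, Iris, Tomas}, which does not include Esperanza. So d(Lena,Esperanza) = 3.

3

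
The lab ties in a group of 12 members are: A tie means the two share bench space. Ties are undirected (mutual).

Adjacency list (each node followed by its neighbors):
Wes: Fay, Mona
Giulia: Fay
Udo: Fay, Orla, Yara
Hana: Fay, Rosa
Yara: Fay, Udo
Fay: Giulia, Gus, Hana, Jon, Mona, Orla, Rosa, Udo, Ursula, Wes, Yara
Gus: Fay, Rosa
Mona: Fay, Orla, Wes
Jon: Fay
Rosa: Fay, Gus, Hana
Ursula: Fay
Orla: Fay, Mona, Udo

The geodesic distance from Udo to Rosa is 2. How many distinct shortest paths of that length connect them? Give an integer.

1

The shortest distance is 2, and the only length-2 path is Udo–Fay–Rosa. So there is exactly 1 shortest path.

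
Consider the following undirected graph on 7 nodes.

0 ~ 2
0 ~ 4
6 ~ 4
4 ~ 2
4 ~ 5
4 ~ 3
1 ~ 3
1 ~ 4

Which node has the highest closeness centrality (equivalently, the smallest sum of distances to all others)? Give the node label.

4

Farness (sum of distances to all others) for each node — 0:10, 1:10, 2:10, 3:10, 4:6, 5:11, 6:11.
The smallest farness is 6, for 4, so 4 has the highest closeness.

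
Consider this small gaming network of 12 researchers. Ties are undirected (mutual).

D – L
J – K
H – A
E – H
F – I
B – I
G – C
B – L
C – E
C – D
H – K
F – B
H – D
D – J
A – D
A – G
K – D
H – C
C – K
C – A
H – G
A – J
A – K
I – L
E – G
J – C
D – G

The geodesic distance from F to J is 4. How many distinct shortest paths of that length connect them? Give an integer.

The shortest distance is 4. The length-4 paths are: F–I–L–D–J; F–B–L–D–J.
That gives 2 distinct shortest paths.

2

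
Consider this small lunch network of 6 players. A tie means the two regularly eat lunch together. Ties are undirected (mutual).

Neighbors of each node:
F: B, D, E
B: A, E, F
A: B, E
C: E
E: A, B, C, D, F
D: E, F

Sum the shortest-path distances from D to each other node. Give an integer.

Distances from D: A:2, B:2, C:2, E:1, F:1.
Sum = 2 + 2 + 2 + 1 + 1 = 8.

8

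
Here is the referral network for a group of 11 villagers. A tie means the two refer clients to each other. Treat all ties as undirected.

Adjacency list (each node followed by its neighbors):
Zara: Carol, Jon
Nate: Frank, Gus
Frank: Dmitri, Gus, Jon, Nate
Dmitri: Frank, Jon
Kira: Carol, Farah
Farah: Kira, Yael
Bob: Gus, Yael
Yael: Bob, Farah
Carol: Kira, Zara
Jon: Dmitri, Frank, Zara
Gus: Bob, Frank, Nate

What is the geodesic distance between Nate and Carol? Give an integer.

4

One shortest route is Nate – Frank – Jon – Zara – Carol, which uses 4 edges, and at distance 3 from Nate we only reach {Yael, Zara}, which does not include Carol. So d(Nate,Carol) = 4.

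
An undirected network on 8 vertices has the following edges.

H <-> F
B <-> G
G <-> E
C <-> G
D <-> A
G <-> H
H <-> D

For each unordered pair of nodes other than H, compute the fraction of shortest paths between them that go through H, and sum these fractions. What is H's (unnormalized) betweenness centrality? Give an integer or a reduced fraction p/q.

Pairs whose geodesics pass through H — E–A: 1; E–F: 1; E–D: 1; A–F: 1; A–B: 1; A–C: 1; A–G: 1; F–D: 1; F–B: 1; F–C: 1; F–G: 1; D–B: 1; D–C: 1; D–G: 1.
All other pairs contribute 0.
Summing the contributions gives betweenness(H) = 14.

14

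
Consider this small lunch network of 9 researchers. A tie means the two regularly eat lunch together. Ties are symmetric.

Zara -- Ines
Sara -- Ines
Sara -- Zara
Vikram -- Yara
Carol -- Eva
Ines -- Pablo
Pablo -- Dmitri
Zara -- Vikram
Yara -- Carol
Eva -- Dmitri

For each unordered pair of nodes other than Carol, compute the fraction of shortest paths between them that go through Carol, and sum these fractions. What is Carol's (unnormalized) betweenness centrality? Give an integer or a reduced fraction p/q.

Pairs whose geodesics pass through Carol — Eva–Yara: 1; Eva–Vikram: 1; Eva–Zara: 1/2; Yara–Pablo: 1/2; Yara–Dmitri: 1; Vikram–Dmitri: 1/2.
All other pairs contribute 0.
Summing the contributions gives betweenness(Carol) = 9/2.

9/2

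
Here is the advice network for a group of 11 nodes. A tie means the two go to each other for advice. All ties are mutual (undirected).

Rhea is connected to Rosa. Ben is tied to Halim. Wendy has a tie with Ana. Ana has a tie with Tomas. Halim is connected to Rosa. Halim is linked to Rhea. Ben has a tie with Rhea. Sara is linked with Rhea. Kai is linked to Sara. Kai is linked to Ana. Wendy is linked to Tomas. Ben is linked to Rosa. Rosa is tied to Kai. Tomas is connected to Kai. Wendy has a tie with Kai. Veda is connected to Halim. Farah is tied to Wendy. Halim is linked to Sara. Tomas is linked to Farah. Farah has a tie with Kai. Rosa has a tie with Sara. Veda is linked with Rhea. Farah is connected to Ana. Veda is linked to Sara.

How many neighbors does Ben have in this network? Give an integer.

3

Ben is directly tied to Halim, Rhea, and Rosa. That is 3 neighbors, so the degree of Ben is 3.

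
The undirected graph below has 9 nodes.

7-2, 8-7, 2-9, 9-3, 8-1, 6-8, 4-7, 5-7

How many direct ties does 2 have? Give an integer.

2 is directly tied to 7 and 9. That is 2 neighbors, so the degree of 2 is 2.

2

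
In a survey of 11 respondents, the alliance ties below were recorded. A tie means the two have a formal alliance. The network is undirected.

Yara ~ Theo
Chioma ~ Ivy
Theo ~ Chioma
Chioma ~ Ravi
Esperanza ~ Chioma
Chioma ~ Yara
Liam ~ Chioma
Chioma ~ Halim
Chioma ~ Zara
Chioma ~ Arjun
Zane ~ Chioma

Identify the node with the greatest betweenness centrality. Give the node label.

Chioma

Unnormalized betweenness of each node: Arjun:0, Chioma:44, Esperanza:0, Halim:0, Ivy:0, Liam:0, Ravi:0, Theo:0, Yara:0, Zane:0, Zara:0.
Chioma has the largest value, 44, making it the main broker — the node through which the most shortest paths run.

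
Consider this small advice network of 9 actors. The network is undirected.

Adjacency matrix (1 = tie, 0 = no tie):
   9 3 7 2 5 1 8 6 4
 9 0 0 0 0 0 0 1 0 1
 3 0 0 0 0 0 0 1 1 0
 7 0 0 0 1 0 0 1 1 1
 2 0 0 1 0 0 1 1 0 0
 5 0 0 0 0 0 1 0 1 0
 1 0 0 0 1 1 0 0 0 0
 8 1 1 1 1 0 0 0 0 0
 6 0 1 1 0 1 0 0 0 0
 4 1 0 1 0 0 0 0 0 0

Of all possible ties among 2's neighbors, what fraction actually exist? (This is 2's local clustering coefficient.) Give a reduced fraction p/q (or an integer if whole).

1/3

2's neighbors: 1, 7, and 8 (k = 3).
Possible neighbor pairs: C(3,2) = 3. Edges among them: 7–8 → e = 1.
Clustering(2) = 1/3.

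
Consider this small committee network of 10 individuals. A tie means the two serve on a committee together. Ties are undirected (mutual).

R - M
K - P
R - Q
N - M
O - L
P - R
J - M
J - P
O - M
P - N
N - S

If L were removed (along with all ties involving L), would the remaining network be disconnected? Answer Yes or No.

Even without L, every remaining node can still reach every other (the residual graph is connected), so L is not a cut vertex.

No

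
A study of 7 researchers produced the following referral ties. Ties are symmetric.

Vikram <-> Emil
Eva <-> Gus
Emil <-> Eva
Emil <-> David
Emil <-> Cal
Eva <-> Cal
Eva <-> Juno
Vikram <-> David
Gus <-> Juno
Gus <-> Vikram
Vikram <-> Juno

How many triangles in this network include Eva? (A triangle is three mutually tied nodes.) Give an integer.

2

Eva's neighbors: Cal, Emil, Gus, and Juno.
Neighbor pairs that are themselves tied: Eva–Cal–Emil; Eva–Gus–Juno. Each forms one triangle with Eva, for 2 in total.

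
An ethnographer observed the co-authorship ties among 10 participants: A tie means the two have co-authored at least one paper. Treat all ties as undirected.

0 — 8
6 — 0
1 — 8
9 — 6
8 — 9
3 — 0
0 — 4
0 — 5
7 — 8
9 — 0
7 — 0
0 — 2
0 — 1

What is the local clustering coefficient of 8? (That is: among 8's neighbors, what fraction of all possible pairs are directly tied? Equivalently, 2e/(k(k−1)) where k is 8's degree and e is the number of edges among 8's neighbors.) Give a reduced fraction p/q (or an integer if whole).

1/2

8's neighbors: 0, 1, 7, and 9 (k = 4).
Possible neighbor pairs: C(4,2) = 6. Edges among them: 0–1, 0–7, 0–9 → e = 3.
Clustering(8) = 3/6 = 1/2.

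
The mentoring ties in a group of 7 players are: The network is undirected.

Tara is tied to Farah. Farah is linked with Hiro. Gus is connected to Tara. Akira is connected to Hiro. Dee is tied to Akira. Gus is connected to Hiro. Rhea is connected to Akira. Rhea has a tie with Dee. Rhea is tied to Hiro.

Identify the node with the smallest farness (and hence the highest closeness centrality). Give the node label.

Farness (sum of distances to all others) for each node — Akira:10, Dee:14, Farah:11, Gus:11, Hiro:8, Rhea:10, Tara:14.
The smallest farness is 8, for Hiro, so Hiro has the highest closeness.

Hiro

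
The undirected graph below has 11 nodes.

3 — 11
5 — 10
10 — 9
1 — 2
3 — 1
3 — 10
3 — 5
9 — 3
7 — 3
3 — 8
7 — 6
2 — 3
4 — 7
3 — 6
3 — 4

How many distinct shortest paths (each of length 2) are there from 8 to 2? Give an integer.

1

The shortest distance is 2, and the only length-2 path is 8–3–2. So there is exactly 1 shortest path.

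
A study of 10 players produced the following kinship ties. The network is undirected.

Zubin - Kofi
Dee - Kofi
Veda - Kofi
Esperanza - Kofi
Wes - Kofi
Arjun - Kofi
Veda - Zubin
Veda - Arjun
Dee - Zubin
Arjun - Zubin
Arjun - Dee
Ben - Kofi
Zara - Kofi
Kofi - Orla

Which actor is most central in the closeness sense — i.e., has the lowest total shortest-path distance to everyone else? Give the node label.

Kofi

Farness (sum of distances to all others) for each node — Arjun:14, Ben:17, Dee:15, Esperanza:17, Kofi:9, Orla:17, Veda:15, Wes:17, Zara:17, Zubin:14.
The smallest farness is 9, for Kofi, so Kofi has the highest closeness.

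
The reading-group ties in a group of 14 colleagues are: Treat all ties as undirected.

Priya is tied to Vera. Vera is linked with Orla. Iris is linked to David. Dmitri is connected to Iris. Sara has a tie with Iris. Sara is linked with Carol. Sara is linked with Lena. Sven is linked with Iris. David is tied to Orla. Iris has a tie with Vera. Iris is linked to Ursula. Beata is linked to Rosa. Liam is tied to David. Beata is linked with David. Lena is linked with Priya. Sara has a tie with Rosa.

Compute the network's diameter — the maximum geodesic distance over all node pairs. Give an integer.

Eccentricity of each node (its greatest distance to any other): Beata:4, Carol:4, David:3, Dmitri:3, Iris:2, Lena:4, Liam:4, Orla:4, Priya:4, Rosa:3, Sara:3, Sven:3, Ursula:3, Vera:3.
The maximum eccentricity is 4, realized for instance by the pair Liam–Lena via Liam – David – Iris – Sara – Lena. So the diameter is 4.

4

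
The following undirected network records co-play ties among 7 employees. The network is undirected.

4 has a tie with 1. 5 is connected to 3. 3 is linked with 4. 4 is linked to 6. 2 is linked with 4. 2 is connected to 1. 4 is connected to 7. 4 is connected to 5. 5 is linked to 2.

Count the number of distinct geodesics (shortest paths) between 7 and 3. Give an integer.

1

The shortest distance is 2, and the only length-2 path is 7–4–3. So there is exactly 1 shortest path.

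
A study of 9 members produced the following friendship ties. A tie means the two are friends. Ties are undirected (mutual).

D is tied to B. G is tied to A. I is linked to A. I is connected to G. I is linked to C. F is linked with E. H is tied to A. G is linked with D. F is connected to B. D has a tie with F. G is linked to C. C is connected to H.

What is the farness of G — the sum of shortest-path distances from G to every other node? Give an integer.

13

Distances from G: A:1, B:2, C:1, D:1, E:3, F:2, H:2, I:1.
Sum = 1 + 2 + 1 + 1 + 3 + 2 + 2 + 1 = 13.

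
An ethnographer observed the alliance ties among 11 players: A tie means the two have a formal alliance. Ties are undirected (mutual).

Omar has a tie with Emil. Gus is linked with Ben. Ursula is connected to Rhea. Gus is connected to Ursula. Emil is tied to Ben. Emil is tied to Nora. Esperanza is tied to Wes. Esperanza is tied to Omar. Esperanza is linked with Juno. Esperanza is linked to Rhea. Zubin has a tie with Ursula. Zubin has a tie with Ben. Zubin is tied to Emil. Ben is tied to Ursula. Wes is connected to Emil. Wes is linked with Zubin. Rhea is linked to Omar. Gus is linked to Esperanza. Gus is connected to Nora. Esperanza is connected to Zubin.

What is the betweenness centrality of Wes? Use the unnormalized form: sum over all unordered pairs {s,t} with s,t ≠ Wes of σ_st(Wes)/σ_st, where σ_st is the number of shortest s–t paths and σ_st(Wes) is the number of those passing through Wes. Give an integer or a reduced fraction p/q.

Pairs whose geodesics pass through Wes — Emil–Juno: 1/3; Emil–Esperanza: 1/3.
All other pairs contribute 0.
Summing the contributions gives betweenness(Wes) = 2/3.

2/3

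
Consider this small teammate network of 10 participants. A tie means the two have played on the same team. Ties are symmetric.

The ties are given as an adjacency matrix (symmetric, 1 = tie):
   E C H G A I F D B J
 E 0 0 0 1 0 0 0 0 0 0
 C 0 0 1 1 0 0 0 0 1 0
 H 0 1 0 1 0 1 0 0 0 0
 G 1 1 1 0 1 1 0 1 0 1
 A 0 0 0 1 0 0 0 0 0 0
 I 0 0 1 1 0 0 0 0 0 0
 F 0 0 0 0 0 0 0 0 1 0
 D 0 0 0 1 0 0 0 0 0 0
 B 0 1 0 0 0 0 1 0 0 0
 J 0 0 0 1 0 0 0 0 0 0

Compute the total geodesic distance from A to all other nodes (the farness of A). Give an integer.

Distances from A: B:3, C:2, D:2, E:2, F:4, G:1, H:2, I:2, J:2.
Sum = 3 + 2 + 2 + 2 + 4 + 1 + 2 + 2 + 2 = 20.

20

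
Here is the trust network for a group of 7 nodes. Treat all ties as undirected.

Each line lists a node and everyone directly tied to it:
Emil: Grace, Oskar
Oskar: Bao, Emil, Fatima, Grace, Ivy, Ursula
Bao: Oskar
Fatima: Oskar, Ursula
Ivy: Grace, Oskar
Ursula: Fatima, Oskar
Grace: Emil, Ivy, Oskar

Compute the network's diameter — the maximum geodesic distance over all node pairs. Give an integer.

Eccentricity of each node (its greatest distance to any other): Bao:2, Emil:2, Fatima:2, Grace:2, Ivy:2, Oskar:1, Ursula:2.
The maximum eccentricity is 2, realized for instance by the pair Bao–Emil via Bao – Oskar – Emil. So the diameter is 2.

2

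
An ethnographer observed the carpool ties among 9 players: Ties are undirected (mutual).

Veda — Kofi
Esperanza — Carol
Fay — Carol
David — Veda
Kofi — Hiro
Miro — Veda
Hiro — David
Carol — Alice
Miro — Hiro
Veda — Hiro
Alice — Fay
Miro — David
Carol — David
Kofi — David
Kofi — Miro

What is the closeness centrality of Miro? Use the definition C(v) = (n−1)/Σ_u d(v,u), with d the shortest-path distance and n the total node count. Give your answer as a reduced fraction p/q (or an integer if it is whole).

Distances from Miro: Alice:3, Carol:2, David:1, Esperanza:3, Fay:3, Hiro:1, Kofi:1, Veda:1. Sum = 15.
n = 9, so closeness = 8/15.

8/15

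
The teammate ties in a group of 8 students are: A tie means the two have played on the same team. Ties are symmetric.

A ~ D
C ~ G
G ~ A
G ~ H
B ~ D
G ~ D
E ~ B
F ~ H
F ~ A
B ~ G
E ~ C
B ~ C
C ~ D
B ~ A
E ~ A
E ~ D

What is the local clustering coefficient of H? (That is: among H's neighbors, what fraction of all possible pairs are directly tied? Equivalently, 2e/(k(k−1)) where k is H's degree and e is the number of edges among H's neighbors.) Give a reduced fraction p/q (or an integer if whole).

H's neighbors: F and G (k = 2).
Possible neighbor pairs: C(2,2) = 1. Edges among them: none → e = 0.
Clustering(H) = 0/1.

0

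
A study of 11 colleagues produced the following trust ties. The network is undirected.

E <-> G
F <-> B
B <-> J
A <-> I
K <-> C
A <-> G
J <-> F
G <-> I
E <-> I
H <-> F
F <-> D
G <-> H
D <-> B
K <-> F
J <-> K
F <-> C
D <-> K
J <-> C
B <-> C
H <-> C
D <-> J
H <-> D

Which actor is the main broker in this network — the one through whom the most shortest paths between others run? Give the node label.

H

Unnormalized betweenness of each node: A:0, B:1/5, C:21/4, D:21/4, E:0, F:109/20, G:43/2, H:121/5, I:1/2, J:9/20, K:1/5.
H has the largest value, 121/5, making it the main broker — the node through which the most shortest paths run.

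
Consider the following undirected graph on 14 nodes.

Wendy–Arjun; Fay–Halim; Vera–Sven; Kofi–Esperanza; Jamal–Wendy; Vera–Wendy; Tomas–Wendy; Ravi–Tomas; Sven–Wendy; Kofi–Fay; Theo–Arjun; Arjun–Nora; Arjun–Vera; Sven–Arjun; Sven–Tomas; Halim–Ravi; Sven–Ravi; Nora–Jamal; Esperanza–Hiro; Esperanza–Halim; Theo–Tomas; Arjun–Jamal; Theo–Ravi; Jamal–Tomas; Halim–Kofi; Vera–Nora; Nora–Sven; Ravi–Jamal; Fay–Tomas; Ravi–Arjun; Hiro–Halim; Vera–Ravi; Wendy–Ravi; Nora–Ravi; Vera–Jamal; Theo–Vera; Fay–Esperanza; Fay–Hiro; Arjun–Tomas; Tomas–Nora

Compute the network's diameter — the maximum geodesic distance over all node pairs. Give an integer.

3

Eccentricity of each node (its greatest distance to any other): Arjun:3, Esperanza:3, Fay:3, Halim:2, Hiro:3, Jamal:3, Kofi:3, Nora:3, Ravi:2, Sven:3, Theo:3, Tomas:2, Vera:3, Wendy:3.
The maximum eccentricity is 3, realized for instance by the pair Hiro–Arjun via Hiro – Fay – Tomas – Arjun. So the diameter is 3.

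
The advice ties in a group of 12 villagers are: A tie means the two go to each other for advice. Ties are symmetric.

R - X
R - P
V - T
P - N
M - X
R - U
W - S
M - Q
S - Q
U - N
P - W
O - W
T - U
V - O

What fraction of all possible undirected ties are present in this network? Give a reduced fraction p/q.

There are 14 edges and 12 nodes, so the maximum possible is C(12,2) = 66.
Density = 14/66 = 7/33.

7/33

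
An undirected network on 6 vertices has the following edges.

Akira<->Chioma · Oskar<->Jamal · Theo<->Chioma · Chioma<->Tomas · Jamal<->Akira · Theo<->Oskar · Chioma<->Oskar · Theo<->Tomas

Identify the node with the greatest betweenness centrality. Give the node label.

Unnormalized betweenness of each node: Akira:5/6, Chioma:11/3, Jamal:1/2, Oskar:13/6, Theo:5/6, Tomas:0.
Chioma has the largest value, 11/3, making it the main broker — the node through which the most shortest paths run.

Chioma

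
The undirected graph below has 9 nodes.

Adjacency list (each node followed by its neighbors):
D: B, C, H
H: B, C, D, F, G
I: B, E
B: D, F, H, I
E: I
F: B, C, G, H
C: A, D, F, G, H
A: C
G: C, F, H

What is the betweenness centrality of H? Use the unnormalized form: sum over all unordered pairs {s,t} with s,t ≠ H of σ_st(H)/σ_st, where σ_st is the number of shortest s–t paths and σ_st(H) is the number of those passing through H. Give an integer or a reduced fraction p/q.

13/3

Pairs whose geodesics pass through H — I–A: 1/3; I–C: 1/3; I–G: 1/2; E–A: 1/3; E–C: 1/3; E–G: 1/2; A–B: 1/3; F–D: 1/3; B–C: 1/3; B–G: 1/2; D–G: 1/2.
All other pairs contribute 0.
Summing the contributions gives betweenness(H) = 13/3.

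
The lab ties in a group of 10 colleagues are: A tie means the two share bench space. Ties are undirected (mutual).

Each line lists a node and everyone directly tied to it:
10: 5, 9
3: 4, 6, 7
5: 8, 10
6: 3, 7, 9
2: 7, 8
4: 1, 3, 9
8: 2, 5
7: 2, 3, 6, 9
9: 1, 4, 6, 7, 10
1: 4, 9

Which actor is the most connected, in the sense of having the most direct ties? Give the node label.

9

Degrees — 1:2, 2:2, 3:3, 4:3, 5:2, 6:3, 7:4, 8:2, 9:5, 10:2.
The maximum is 5, attained only by 9.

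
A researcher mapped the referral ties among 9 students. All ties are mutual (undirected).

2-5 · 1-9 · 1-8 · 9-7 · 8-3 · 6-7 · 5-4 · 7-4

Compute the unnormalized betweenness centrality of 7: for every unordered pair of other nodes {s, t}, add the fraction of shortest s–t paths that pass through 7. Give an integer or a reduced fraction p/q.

Pairs whose geodesics pass through 7 — 3–6: 1; 3–5: 1; 3–4: 1; 3–2: 1; 6–5: 1; 6–4: 1; 6–2: 1; 6–8: 1; 6–9: 1; 6–1: 1; 5–8: 1; 5–9: 1; 5–1: 1; 4–8: 1 … (+5 more pairs).
All other pairs contribute 0.
Summing the contributions gives betweenness(7) = 19.

19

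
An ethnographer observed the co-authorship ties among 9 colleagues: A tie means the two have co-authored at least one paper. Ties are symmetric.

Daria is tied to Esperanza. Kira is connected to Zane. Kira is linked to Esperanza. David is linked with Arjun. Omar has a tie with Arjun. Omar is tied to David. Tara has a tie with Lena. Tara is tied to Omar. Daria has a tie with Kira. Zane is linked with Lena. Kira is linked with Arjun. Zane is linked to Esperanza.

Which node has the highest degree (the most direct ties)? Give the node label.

Kira

Degrees — Arjun:3, Daria:2, David:2, Esperanza:3, Kira:4, Lena:2, Omar:3, Tara:2, Zane:3.
The maximum is 4, attained only by Kira.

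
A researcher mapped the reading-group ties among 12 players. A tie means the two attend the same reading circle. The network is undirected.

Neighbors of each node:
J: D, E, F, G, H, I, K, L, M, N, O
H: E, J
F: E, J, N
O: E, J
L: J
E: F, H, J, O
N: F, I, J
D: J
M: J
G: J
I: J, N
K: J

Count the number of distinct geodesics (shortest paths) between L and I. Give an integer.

The shortest distance is 2, and the only length-2 path is L–J–I. So there is exactly 1 shortest path.

1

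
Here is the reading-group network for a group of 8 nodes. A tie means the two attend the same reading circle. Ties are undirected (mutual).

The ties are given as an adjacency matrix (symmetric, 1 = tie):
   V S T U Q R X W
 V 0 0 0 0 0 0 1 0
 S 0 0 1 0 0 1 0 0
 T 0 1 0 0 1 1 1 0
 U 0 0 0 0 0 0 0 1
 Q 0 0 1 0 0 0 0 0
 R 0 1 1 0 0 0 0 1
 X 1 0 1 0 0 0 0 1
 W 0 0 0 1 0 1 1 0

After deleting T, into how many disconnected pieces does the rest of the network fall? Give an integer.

Without T, the remaining ties split the others into: {R, S, U, V, W, X}; {Q}.
That's 2 separate components.

2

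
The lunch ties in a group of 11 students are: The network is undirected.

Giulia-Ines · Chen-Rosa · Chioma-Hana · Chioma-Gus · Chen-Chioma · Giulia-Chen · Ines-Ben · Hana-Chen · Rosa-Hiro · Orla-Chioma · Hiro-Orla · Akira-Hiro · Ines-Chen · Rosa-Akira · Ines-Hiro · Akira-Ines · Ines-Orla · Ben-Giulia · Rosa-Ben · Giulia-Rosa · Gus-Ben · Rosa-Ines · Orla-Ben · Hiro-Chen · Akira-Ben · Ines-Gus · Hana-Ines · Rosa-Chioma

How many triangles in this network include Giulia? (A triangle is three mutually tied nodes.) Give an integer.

Giulia's neighbors: Ben, Chen, Ines, and Rosa.
Neighbor pairs that are themselves tied: Giulia–Ben–Ines; Giulia–Ben–Rosa; Giulia–Chen–Ines; Giulia–Chen–Rosa; Giulia–Ines–Rosa. Each forms one triangle with Giulia, for 5 in total.

5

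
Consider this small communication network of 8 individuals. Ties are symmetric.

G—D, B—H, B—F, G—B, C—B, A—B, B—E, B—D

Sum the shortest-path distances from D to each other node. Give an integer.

Distances from D: A:2, B:1, C:2, E:2, F:2, G:1, H:2.
Sum = 2 + 1 + 2 + 2 + 2 + 1 + 2 = 12.

12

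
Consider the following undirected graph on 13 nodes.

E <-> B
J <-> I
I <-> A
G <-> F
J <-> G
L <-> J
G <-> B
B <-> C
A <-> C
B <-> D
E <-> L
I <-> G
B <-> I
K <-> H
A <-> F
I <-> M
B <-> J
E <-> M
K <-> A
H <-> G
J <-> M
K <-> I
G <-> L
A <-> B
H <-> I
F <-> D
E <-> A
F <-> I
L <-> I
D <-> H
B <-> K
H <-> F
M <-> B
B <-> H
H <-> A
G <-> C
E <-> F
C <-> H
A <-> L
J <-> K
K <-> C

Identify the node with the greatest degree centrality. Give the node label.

B

Degrees — A:8, B:10, C:5, D:3, E:5, F:6, G:7, H:8, I:9, J:6, K:6, L:5, M:4.
The maximum is 10, attained only by B.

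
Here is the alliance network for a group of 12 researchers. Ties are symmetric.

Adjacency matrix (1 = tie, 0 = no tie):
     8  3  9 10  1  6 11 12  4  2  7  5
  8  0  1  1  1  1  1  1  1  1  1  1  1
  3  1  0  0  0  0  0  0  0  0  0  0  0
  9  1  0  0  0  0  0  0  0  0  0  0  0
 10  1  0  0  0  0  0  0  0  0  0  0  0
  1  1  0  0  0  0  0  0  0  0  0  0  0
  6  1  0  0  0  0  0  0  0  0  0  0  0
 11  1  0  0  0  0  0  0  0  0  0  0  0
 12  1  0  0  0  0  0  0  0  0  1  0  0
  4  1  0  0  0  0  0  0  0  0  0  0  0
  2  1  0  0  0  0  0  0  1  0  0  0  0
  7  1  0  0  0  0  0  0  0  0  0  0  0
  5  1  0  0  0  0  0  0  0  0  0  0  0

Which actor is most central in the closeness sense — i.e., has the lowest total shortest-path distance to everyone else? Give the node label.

8

Farness (sum of distances to all others) for each node — 1:21, 2:20, 3:21, 4:21, 5:21, 6:21, 7:21, 8:11, 9:21, 10:21, 11:21, 12:20.
The smallest farness is 11, for 8, so 8 has the highest closeness.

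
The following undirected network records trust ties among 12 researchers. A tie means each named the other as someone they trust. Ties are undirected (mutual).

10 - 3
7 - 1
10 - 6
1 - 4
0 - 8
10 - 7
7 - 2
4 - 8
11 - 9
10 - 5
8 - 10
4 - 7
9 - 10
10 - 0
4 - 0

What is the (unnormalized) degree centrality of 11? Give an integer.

1

11 is directly tied to 9. That is 1 neighbor, so the degree of 11 is 1.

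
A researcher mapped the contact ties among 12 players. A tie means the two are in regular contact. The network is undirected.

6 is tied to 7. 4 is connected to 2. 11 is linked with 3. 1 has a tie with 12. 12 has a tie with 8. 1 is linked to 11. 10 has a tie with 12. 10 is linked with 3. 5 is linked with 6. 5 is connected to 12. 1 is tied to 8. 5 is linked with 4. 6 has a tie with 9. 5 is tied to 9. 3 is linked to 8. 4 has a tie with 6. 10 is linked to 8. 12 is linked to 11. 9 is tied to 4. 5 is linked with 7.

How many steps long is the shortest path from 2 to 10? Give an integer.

One shortest route is 2 – 4 – 5 – 12 – 10, which uses 4 edges, and at distance 3 from 2 we only reach {7, 12}, which does not include 10. So d(2,10) = 4.

4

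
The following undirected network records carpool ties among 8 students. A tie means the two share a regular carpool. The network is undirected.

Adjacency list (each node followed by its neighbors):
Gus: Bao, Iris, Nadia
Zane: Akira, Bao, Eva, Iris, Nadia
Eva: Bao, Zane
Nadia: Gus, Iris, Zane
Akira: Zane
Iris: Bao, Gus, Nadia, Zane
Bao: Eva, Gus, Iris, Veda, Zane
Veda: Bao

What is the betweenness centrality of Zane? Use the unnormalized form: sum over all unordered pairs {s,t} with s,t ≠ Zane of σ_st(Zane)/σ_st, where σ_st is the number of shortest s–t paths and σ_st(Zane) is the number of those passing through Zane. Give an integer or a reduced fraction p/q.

49/6

Pairs whose geodesics pass through Zane — Eva–Iris: 1/2; Eva–Nadia: 1; Eva–Akira: 1; Iris–Akira: 1; Gus–Akira: 3/3; Bao–Nadia: 1/3; Bao–Akira: 1; Nadia–Akira: 1; Nadia–Veda: 1/3; Akira–Veda: 1.
All other pairs contribute 0.
Summing the contributions gives betweenness(Zane) = 49/6.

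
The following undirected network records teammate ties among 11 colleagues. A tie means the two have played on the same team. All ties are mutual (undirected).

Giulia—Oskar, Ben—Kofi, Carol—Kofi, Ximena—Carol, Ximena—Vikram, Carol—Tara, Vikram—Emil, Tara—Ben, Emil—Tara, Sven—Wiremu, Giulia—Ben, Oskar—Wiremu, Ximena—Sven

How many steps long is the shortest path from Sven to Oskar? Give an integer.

One shortest route is Sven – Wiremu – Oskar, which uses 2 edges, and Sven and Oskar are not directly tied, so nothing shorter exists. So d(Sven,Oskar) = 2.

2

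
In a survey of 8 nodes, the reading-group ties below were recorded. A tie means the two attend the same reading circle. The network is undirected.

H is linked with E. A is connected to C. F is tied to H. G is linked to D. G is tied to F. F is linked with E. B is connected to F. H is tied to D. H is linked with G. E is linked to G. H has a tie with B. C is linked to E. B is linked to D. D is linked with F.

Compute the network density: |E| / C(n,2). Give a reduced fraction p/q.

1/2

There are 14 edges and 8 nodes, so the maximum possible is C(8,2) = 28.
Density = 14/28 = 1/2.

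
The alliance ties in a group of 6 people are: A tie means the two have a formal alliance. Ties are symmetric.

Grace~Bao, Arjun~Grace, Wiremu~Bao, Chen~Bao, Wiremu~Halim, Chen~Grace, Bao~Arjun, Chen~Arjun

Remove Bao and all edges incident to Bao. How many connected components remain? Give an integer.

Without Bao, the remaining ties split the others into: {Arjun, Chen, Grace}; {Halim, Wiremu}.
That's 2 separate components.

2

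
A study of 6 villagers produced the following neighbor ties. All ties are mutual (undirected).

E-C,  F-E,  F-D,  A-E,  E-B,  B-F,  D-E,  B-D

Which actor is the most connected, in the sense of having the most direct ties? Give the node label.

Degrees — A:1, B:3, C:1, D:3, E:5, F:3.
The maximum is 5, attained only by E.

E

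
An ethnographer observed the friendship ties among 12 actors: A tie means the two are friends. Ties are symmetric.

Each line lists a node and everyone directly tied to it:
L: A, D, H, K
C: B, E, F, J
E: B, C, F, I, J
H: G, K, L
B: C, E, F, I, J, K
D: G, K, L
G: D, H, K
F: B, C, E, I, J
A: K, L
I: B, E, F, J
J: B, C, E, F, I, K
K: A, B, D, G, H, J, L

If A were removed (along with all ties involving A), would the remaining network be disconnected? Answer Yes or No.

Even without A, every remaining node can still reach every other (the residual graph is connected), so A is not a cut vertex.

No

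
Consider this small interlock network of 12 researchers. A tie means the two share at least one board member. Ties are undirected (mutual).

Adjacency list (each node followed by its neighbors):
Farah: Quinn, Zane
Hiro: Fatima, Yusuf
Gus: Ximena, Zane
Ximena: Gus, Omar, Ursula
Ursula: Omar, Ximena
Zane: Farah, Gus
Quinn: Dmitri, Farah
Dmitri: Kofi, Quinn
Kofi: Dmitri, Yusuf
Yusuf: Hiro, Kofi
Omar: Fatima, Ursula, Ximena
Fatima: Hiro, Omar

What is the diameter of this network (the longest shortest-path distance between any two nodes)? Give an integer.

Eccentricity of each node (its greatest distance to any other): Dmitri:6, Farah:5, Fatima:5, Gus:5, Hiro:5, Kofi:5, Omar:5, Quinn:5, Ursula:6, Ximena:5, Yusuf:5, Zane:5.
The maximum eccentricity is 6, realized for instance by the pair Ursula–Dmitri via Ursula – Omar – Fatima – Hiro – Yusuf – Kofi – Dmitri. So the diameter is 6.

6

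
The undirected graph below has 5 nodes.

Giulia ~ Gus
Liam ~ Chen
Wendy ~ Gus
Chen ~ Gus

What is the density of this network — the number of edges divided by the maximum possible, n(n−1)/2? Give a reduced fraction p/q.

2/5

There are 4 edges and 5 nodes, so the maximum possible is C(5,2) = 10.
Density = 4/10 = 2/5.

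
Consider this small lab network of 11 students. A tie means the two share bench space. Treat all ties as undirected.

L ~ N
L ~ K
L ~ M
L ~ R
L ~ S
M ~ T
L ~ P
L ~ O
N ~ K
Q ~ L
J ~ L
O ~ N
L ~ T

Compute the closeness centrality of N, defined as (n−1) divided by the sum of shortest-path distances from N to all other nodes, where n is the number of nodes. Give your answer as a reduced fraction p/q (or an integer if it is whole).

Distances from N: J:2, K:1, L:1, M:2, O:1, P:2, Q:2, R:2, S:2, T:2. Sum = 17.
n = 11, so closeness = 10/17.

10/17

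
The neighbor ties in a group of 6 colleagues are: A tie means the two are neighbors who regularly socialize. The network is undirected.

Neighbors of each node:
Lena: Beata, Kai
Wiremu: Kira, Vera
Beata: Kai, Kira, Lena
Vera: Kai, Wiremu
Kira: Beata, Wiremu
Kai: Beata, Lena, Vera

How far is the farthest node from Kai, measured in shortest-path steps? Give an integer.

2

Distances from Kai: Beata:1, Kira:2, Lena:1, Vera:1, Wiremu:2.
The largest is 2 (to Kira and Wiremu), so the eccentricity of Kai is 2.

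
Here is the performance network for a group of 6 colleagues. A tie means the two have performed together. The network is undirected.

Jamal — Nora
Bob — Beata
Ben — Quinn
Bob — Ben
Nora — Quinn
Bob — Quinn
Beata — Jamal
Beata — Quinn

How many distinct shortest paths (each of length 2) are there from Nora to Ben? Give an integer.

1

The shortest distance is 2, and the only length-2 path is Nora–Quinn–Ben. So there is exactly 1 shortest path.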